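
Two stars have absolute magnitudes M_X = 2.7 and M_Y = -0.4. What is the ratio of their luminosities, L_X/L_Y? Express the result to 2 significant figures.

L_X/L_Y ≈ 0.058

ΔM = M_X − M_Y = 3.1
L_X/L_Y = 10^(−0.4 ΔM) = 10^-1.240 = 0.05754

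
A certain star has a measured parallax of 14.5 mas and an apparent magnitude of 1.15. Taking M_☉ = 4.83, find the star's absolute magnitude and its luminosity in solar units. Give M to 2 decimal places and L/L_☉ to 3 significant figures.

M ≈ -3.04; L/L_☉ ≈ 1410

d = 1/p = 1000/14.5 mas = 68.97 pc
M = m − 5 log₁₀ d + 5 = 1.15 − 5·1.8386 + 5 = -3.043
M − M_☉ = -3.043 − 4.83 = -7.873
L/L_☉ = 10^(−0.4 × -7.873) = 1410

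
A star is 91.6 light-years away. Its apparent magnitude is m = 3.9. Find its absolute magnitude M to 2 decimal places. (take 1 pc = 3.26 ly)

d = 91.6 ly / 3.26 = 28.10 pc
5 log₁₀(d/10 pc) = 5 log₁₀(28.10) − 5 = 2.243
M = m − 5 log₁₀(d/10) = 3.9 − 2.243 = 1.657

M ≈ 1.66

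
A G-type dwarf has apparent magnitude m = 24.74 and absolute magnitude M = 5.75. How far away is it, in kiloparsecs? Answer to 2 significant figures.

d ≈ 63 kpc

μ = m − M = 18.990
m − M = 5 log₁₀ d − 5
log₁₀ d = (m − M)/5 + 1 = 4.7980
d = 10^4.7980 = 62810 pc
= 62.81 kpc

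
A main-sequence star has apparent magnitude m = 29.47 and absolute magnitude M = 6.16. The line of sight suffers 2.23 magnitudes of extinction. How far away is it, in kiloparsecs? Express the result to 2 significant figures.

m − M = 5 log₁₀(d/10 pc) + A  ⇒  29.47 − (6.16) − 2.23 = 5 log₁₀(d/10)
21.080 = 5 log₁₀(d/10)
log₁₀ d = (m − M − A)/5 + 1 = 5.2160
d = 10^5.2160 = 164400 pc
= 164.4 kpc

d ≈ 160 kpc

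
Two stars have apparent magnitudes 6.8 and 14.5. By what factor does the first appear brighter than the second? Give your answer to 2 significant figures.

1200

Δm = 6.8 − (14.5) = -7.7
Flux ratio = 10^(−0.4 Δm) = 10^(−0.4 × -7.7) = 10^3.080 = 1202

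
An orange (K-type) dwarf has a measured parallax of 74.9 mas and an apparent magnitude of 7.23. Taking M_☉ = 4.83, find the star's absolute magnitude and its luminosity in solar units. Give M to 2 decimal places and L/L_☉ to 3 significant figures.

d = 1/p = 1000/74.9 mas = 13.35 pc
M = m − 5 log₁₀ d + 5 = 7.23 − 5·1.1255 + 5 = 6.602
M − M_☉ = 6.602 − 4.83 = 1.772
L/L_☉ = 10^(−0.4 × 1.772) = 0.1955

M ≈ 6.60; L/L_☉ ≈ 0.195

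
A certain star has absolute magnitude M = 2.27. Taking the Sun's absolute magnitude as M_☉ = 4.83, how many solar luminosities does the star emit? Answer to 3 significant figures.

M − M_☉ = 2.27 − 4.83 = -2.560
L/L_☉ = 10^(−0.4 (M − M_☉)) = 10^1.024 = 10.57

L/L_☉ ≈ 10.6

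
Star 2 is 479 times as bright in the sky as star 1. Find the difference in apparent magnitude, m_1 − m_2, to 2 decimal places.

m_1 − m_2 ≈ 6.70

Pogson: Δm = −2.5 log₁₀(ratio) = −2.5 log₁₀(479) = −2.5 × 2.6803 = -6.701
Star 2 is brighter so has the smaller magnitude: m_1 − m_2 is positive.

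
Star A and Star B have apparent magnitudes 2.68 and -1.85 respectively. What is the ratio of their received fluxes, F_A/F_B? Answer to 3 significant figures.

F_A/F_B ≈ 0.0154

Δm = 2.68 − (-1.85) = 4.53
Flux ratio = 10^(−0.4 Δm) = 10^(−0.4 × 4.53) = 10^-1.812 = 0.01542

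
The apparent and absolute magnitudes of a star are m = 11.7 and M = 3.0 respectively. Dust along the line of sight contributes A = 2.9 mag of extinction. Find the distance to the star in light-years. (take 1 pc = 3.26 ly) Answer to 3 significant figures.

d ≈ 471 ly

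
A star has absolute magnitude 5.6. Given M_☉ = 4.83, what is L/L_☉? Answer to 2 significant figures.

M − M_☉ = 5.6 − 4.83 = 0.770
L/L_☉ = 10^(−0.4 (M − M_☉)) = 10^-0.308 = 0.4920

L/L_☉ ≈ 0.49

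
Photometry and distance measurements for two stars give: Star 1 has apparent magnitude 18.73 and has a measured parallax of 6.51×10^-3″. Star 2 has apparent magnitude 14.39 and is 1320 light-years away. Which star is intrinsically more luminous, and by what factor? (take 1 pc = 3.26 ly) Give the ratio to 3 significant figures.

Star 2 is more luminous, by a factor of 378.

Star 1: d = 1/p = 1/6.51×10^-3″ = 153.6 pc
Star 1: M = m − 5 log₁₀ d + 5 = 18.73 − 5·2.1864 + 5 = 12.798
Star 2: d = 1320 ly / 3.26 = 404.9 pc
Star 2: M = m − 5 log₁₀ d + 5 = 14.39 − 5·2.6074 + 5 = 6.353
ΔM = M_1 − M_2 = 12.798 − (6.353) = 6.445; smaller M is more luminous → Star 2.
L ratio = 10^(0.4 |ΔM|) = 10^2.578 = 378.3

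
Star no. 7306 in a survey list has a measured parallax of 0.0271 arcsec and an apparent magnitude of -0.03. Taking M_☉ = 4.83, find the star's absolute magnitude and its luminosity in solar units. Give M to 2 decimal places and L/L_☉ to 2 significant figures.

d = 1/p = 1/0.0271″ = 36.90 pc
M = m − 5 log₁₀ d + 5 = -0.03 − 5·1.5670 + 5 = -2.865
M − M_☉ = -2.865 − 4.83 = -7.695
L/L_☉ = 10^(−0.4 × -7.695) = 1197

M ≈ -2.87; L/L_☉ ≈ 1200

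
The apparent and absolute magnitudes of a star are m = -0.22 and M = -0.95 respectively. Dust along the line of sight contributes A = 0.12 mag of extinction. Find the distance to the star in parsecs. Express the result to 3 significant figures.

d ≈ 13.2 pc

m − M = 5 log₁₀(d/10 pc) + A  ⇒  -0.22 − (-0.95) − 0.12 = 5 log₁₀(d/10)
0.610 = 5 log₁₀(d/10)
log₁₀ d = (m − M − A)/5 + 1 = 1.1220
d = 10^1.1220 = 13.24 pc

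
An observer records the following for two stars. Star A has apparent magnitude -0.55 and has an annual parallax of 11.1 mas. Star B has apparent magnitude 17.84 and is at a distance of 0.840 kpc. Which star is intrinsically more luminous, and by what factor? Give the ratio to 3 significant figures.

Star A is more luminous, by a factor of 261000.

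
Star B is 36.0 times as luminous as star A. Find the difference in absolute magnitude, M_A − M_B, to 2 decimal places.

Pogson: ΔM = −2.5 log₁₀(ratio) = −2.5 log₁₀(36.0) = −2.5 × 1.5563 = -3.891
Star B is brighter so has the smaller magnitude: M_A − M_B is positive.

M_A − M_B ≈ 3.89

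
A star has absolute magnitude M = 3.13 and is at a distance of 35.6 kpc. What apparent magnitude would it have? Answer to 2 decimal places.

m ≈ 20.89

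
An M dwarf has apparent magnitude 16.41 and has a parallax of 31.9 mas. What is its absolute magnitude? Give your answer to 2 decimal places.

p = 31.9 mas = 0.0319″ → d = 1/p = 31.35 pc
5 log₁₀(d/10 pc) = 5 log₁₀(31.35) − 5 = 2.481
M = m − 5 log₁₀(d/10) = 16.41 − 2.481 = 13.929

M ≈ 13.93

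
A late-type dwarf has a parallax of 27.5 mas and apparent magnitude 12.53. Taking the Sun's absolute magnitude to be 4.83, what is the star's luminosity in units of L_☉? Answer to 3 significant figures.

d = 1/p = 1000/27.5 mas = 36.36 pc
M = m − 5 log₁₀ d + 5 = 12.53 − 5·1.5607 + 5 = 9.727
M − M_☉ = 9.727 − 4.83 = 4.897
L/L_☉ = 10^(−0.4 × 4.897) = 0.01100

L/L_☉ ≈ 0.0110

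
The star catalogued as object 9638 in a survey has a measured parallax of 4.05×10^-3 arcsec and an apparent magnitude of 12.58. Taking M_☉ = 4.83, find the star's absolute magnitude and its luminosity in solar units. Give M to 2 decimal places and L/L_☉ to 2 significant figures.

M ≈ 5.62; L/L_☉ ≈ 0.48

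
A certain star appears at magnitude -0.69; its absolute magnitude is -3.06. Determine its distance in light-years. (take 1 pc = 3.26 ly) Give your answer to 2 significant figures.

d ≈ 97 ly

Distance modulus: m − M = -0.69 − (-3.06) = 2.370
m − M = 5 log₁₀ d − 5
log₁₀ d = (m − M)/5 + 1 = 1.4740
d = 10^1.4740 = 29.79 pc
= 97.10 ly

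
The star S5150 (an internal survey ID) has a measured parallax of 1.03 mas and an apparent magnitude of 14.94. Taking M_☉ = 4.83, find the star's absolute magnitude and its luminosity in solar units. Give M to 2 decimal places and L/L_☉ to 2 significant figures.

M ≈ 5.00; L/L_☉ ≈ 0.85

d = 1/p = 1000/1.03 mas = 970.9 pc
M = m − 5 log₁₀ d + 5 = 14.94 − 5·2.9872 + 5 = 5.004
M − M_☉ = 5.004 − 4.83 = 0.174
L/L_☉ = 10^(−0.4 × 0.174) = 0.8518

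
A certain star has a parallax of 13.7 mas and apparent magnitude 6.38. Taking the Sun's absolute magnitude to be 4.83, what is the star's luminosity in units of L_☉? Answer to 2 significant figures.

L/L_☉ ≈ 13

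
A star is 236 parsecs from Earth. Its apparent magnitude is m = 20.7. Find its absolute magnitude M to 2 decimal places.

5 log₁₀(d/10 pc) = 5 log₁₀(236.0) − 5 = 6.865
M = m − 5 log₁₀(d/10) = 20.7 − 6.865 = 13.835

M ≈ 13.84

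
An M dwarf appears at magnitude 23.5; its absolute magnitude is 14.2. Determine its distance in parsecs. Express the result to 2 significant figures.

d ≈ 720 pc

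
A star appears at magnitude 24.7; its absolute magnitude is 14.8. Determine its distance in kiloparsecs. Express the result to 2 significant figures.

d ≈ 0.95 kpc

μ = m − M = 9.900
m − M = 5 log₁₀ d − 5
log₁₀ d = (m − M)/5 + 1 = 2.9800
d = 10^2.9800 = 955.0 pc
= 0.9550 kpc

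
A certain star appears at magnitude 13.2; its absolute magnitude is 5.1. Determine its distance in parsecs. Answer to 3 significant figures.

d ≈ 417 pc

μ = m − M = 8.100
m − M = 5 log₁₀ d − 5
log₁₀ d = (m − M)/5 + 1 = 2.6200
d = 10^2.6200 = 416.9 pc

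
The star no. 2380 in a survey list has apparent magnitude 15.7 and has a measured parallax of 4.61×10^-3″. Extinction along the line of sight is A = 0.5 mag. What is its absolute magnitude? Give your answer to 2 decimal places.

d = 1/p = 1/4.61×10^-3″ = 216.9 pc
5 log₁₀(d/10 pc) = 5 log₁₀(216.9) − 5 = 6.681
M = m − 5 log₁₀(d/10) − A = 15.7 − 6.681 − 0.5 = 8.519

M ≈ 8.52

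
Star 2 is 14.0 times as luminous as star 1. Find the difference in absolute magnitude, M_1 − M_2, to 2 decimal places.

M_1 − M_2 ≈ 2.87

Pogson: ΔM = −2.5 log₁₀(ratio) = −2.5 log₁₀(14.0) = −2.5 × 1.1461 = -2.865
Star 2 is brighter so has the smaller magnitude: M_1 − M_2 is positive.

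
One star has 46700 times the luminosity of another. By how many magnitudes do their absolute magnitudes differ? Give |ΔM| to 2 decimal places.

|ΔM| ≈ 11.67

Pogson: ΔM = −2.5 log₁₀(ratio) = −2.5 log₁₀(46700) = −2.5 × 4.6693 = -11.673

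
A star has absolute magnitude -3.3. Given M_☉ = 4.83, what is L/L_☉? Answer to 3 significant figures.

L/L_☉ ≈ 1790

M − M_☉ = -3.3 − 4.83 = -8.130
L/L_☉ = 10^(−0.4 (M − M_☉)) = 10^3.252 = 1786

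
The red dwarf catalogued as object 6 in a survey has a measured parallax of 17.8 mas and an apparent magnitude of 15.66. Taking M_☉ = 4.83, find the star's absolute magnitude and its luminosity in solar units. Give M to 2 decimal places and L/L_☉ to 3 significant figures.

d = 1/p = 1000/17.8 mas = 56.18 pc
M = m − 5 log₁₀ d + 5 = 15.66 − 5·1.7496 + 5 = 11.912
M − M_☉ = 11.912 − 4.83 = 7.082
L/L_☉ = 10^(−0.4 × 7.082) = 1.469×10^-3

M ≈ 11.91; L/L_☉ ≈ 1.47×10^-3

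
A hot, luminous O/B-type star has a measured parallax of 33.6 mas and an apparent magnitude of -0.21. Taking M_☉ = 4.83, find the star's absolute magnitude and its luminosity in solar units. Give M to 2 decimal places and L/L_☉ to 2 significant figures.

d = 1/p = 1000/33.6 mas = 29.76 pc
M = m − 5 log₁₀ d + 5 = -0.21 − 5·1.4737 + 5 = -2.578
M − M_☉ = -2.578 − 4.83 = -7.408
L/L_☉ = 10^(−0.4 × -7.408) = 919.0

M ≈ -2.58; L/L_☉ ≈ 920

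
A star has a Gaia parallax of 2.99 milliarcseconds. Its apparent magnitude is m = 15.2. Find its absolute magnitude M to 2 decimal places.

M ≈ 7.58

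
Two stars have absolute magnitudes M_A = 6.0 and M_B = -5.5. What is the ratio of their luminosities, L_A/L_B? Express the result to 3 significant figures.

ΔM = M_A − M_B = 11.5
L_A/L_B = 10^(−0.4 ΔM) = 10^-4.600 = 2.512×10^-5

L_A/L_B ≈ 2.51×10^-5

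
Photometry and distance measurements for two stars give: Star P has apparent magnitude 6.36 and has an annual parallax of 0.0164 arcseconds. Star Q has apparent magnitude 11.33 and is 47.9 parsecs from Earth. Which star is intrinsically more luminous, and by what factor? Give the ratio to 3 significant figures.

Star P: d = 1/p = 1/0.0164″ = 60.98 pc
Star P: M = m − 5 log₁₀ d + 5 = 6.36 − 5·1.7852 + 5 = 2.434
Star Q: M = m − 5 log₁₀ d + 5 = 11.33 − 5·1.6803 + 5 = 7.928
ΔM = M_P − M_Q = 2.434 − (7.928) = -5.494; smaller M is more luminous → Star P.
L ratio = 10^(0.4 |ΔM|) = 10^2.198 = 157.6

Star P is more luminous, by a factor of 158.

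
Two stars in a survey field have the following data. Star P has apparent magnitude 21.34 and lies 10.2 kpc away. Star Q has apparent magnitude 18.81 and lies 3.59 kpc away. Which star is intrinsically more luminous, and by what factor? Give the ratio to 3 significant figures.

Star Q is more luminous, by a factor of 1.27.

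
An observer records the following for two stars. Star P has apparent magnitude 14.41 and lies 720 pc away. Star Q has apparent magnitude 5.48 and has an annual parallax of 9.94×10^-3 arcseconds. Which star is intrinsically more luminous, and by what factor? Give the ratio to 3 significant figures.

Star P: M = m − 5 log₁₀ d + 5 = 14.41 − 5·2.8573 + 5 = 5.123
Star Q: d = 1/p = 1/9.94×10^-3″ = 100.6 pc
Star Q: M = m − 5 log₁₀ d + 5 = 5.48 − 5·2.0026 + 5 = 0.467
ΔM = M_P − M_Q = 5.123 − (0.467) = 4.656; smaller M is more luminous → Star Q.
L ratio = 10^(0.4 |ΔM|) = 10^1.863 = 72.87

Star Q is more luminous, by a factor of 72.9.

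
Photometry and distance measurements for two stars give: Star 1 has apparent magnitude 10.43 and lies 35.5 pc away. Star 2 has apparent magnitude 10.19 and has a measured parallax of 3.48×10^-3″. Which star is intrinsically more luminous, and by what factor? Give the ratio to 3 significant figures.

Star 2 is more luminous, by a factor of 81.7.

Star 1: M = m − 5 log₁₀ d + 5 = 10.43 − 5·1.5502 + 5 = 7.679
Star 2: d = 1/p = 1/3.48×10^-3″ = 287.4 pc
Star 2: M = m − 5 log₁₀ d + 5 = 10.19 − 5·2.4584 + 5 = 2.898
ΔM = M_1 − M_2 = 7.679 − (2.898) = 4.781; smaller M is more luminous → Star 2.
L ratio = 10^(0.4 |ΔM|) = 10^1.912 = 81.73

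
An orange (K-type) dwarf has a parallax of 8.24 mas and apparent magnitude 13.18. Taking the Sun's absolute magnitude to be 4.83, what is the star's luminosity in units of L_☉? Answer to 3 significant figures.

L/L_☉ ≈ 0.0673

d = 1/p = 1000/8.24 mas = 121.4 pc
M = m − 5 log₁₀ d + 5 = 13.18 − 5·2.0841 + 5 = 7.760
M − M_☉ = 7.760 − 4.83 = 2.930
L/L_☉ = 10^(−0.4 × 2.930) = 0.06732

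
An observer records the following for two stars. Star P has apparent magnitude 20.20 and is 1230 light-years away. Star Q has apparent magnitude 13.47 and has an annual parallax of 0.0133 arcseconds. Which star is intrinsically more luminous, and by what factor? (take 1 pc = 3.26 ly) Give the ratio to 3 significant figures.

Star P: d = 1230 ly / 3.26 = 377.3 pc
Star P: M = m − 5 log₁₀ d + 5 = 20.20 − 5·2.5767 + 5 = 12.317
Star Q: d = 1/p = 1/0.0133″ = 75.19 pc
Star Q: M = m − 5 log₁₀ d + 5 = 13.47 − 5·1.8761 + 5 = 9.089
ΔM = M_P − M_Q = 12.317 − (9.089) = 3.227; smaller M is more luminous → Star Q.
L ratio = 10^(0.4 |ΔM|) = 10^1.291 = 19.54

Star Q is more luminous, by a factor of 19.5.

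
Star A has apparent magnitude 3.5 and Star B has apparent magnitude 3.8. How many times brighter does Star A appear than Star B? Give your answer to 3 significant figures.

1.32

Magnitude difference = -0.3
Flux ratio = 10^(−0.4 Δm) = 10^(−0.4 × -0.3) = 10^0.120 = 1.318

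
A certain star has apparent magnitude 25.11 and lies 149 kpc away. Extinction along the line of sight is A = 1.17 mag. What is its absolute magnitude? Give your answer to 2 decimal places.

d = 149 kpc = 149000 pc
5 log₁₀(d/10 pc) = 5 log₁₀(149000) − 5 = 20.866
M = m − 5 log₁₀(d/10) − A = 25.11 − 20.866 − 1.17 = 3.074

M ≈ 3.07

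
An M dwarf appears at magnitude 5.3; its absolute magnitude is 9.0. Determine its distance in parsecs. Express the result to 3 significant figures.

d ≈ 1.82 pc

μ = m − M = -3.700
m − M = 5 log₁₀ d − 5
log₁₀ d = (m − M)/5 + 1 = 0.2600
d = 10^0.2600 = 1.820 pc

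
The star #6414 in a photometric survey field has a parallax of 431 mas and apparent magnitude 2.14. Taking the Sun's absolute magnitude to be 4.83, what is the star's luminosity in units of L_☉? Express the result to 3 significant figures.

d = 1/p = 1000/431 mas = 2.320 pc
M = m − 5 log₁₀ d + 5 = 2.14 − 5·0.3655 + 5 = 5.312
M − M_☉ = 5.312 − 4.83 = 0.482
L/L_☉ = 10^(−0.4 × 0.482) = 0.6413

L/L_☉ ≈ 0.641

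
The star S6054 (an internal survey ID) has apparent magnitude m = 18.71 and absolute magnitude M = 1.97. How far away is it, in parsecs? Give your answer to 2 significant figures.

μ = m − M = 16.740
m − M = 5 log₁₀ d − 5
log₁₀ d = (m − M)/5 + 1 = 4.3480
d = 10^4.3480 = 22280 pc

d ≈ 22000 pc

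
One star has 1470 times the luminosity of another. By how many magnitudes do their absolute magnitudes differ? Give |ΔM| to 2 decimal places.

Pogson: ΔM = −2.5 log₁₀(ratio) = −2.5 log₁₀(1470) = −2.5 × 3.1673 = -7.918

|ΔM| ≈ 7.92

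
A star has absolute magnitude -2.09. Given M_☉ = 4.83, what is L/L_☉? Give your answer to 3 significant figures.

L/L_☉ ≈ 586

M − M_☉ = -2.09 − 4.83 = -6.920
L/L_☉ = 10^(−0.4 (M − M_☉)) = 10^2.768 = 586.1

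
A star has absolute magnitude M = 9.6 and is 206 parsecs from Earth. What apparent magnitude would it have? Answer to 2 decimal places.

m = M + 5 log₁₀ d − 5 = 9.6 + 5·2.3139 − 5 = 16.169

m ≈ 16.17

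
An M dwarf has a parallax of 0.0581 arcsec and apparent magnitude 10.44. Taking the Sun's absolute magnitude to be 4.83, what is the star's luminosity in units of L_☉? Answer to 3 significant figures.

L/L_☉ ≈ 0.0169

d = 1/p = 1/0.0581″ = 17.21 pc
M = m − 5 log₁₀ d + 5 = 10.44 − 5·1.2358 + 5 = 9.261
M − M_☉ = 9.261 − 4.83 = 4.431
L/L_☉ = 10^(−0.4 × 4.431) = 0.01689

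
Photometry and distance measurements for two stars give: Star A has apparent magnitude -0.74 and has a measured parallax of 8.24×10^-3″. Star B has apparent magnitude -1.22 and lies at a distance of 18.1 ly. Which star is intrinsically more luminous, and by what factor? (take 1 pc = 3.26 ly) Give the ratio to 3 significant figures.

Star A: d = 1/p = 1/8.24×10^-3″ = 121.4 pc
Star A: M = m − 5 log₁₀ d + 5 = -0.74 − 5·2.0841 + 5 = -6.160
Star B: d = 18.1 ly / 3.26 = 5.552 pc
Star B: M = m − 5 log₁₀ d + 5 = -1.22 − 5·0.7445 + 5 = 0.058
ΔM = M_A − M_B = -6.160 − (0.058) = -6.218; smaller M is more luminous → Star A.
L ratio = 10^(0.4 |ΔM|) = 10^2.487 = 307.1

Star A is more luminous, by a factor of 307.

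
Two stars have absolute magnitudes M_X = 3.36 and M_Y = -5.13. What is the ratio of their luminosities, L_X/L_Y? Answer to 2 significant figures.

ΔM = M_X − M_Y = 8.49
L_X/L_Y = 10^(−0.4 ΔM) = 10^-3.396 = 4.018×10^-4

L_X/L_Y ≈ 4.0×10^-4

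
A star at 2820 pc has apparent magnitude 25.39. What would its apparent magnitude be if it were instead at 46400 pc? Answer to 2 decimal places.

m ≈ 31.47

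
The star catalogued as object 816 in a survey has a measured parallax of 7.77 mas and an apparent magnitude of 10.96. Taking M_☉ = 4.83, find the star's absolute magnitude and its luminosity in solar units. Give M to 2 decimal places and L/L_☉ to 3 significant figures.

d = 1/p = 1000/7.77 mas = 128.7 pc
M = m − 5 log₁₀ d + 5 = 10.96 − 5·2.1096 + 5 = 5.412
M − M_☉ = 5.412 − 4.83 = 0.582
L/L_☉ = 10^(−0.4 × 0.582) = 0.5850

M ≈ 5.41; L/L_☉ ≈ 0.585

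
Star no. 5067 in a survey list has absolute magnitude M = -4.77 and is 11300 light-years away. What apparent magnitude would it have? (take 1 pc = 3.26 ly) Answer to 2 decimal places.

m ≈ 7.93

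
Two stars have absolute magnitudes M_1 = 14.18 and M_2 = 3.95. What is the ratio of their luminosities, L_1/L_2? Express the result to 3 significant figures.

L_1/L_2 ≈ 8.09×10^-5

ΔM = M_1 − M_2 = 10.23
L_1/L_2 = 10^(−0.4 ΔM) = 10^-4.092 = 8.091×10^-5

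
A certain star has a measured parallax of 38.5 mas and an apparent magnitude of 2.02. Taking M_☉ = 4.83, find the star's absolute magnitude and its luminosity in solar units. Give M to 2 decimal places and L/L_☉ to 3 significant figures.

d = 1/p = 1000/38.5 mas = 25.97 pc
M = m − 5 log₁₀ d + 5 = 2.02 − 5·1.4145 + 5 = -0.053
M − M_☉ = -0.053 − 4.83 = -4.883
L/L_☉ = 10^(−0.4 × -4.883) = 89.76

M ≈ -0.05; L/L_☉ ≈ 89.8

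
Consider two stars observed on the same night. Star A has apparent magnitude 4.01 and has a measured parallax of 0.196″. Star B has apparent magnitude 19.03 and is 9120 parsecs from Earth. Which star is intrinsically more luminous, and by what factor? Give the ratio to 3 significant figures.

Star B is more luminous, by a factor of 3.14.

Star A: d = 1/p = 1/0.196″ = 5.102 pc
Star A: M = m − 5 log₁₀ d + 5 = 4.01 − 5·0.7077 + 5 = 5.471
Star B: M = m − 5 log₁₀ d + 5 = 19.03 − 5·3.9600 + 5 = 4.230
ΔM = M_A − M_B = 5.471 − (4.230) = 1.241; smaller M is more luminous → Star B.
L ratio = 10^(0.4 |ΔM|) = 10^0.497 = 3.137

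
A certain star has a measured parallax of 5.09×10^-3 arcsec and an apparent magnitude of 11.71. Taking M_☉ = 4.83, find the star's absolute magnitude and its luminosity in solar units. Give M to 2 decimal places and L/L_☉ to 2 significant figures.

d = 1/p = 1/5.09×10^-3″ = 196.5 pc
M = m − 5 log₁₀ d + 5 = 11.71 − 5·2.2933 + 5 = 5.244
M − M_☉ = 5.244 − 4.83 = 0.414
L/L_☉ = 10^(−0.4 × 0.414) = 0.6832

M ≈ 5.24; L/L_☉ ≈ 0.68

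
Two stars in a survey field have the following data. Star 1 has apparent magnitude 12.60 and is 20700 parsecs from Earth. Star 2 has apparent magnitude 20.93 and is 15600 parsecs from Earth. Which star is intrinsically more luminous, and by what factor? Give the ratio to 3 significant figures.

Star 1 is more luminous, by a factor of 3780.

Star 1: M = m − 5 log₁₀ d + 5 = 12.60 − 5·4.3160 + 5 = -3.980
Star 2: M = m − 5 log₁₀ d + 5 = 20.93 − 5·4.1931 + 5 = 4.964
ΔM = M_1 − M_2 = -3.980 − (4.964) = -8.944; smaller M is more luminous → Star 1.
L ratio = 10^(0.4 |ΔM|) = 10^3.578 = 3782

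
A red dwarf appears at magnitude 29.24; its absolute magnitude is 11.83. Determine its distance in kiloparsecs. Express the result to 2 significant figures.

μ = m − M = 17.410
m − M = 5 log₁₀ d − 5
log₁₀ d = (m − M)/5 + 1 = 4.4820
d = 10^4.4820 = 30340 pc
= 30.34 kpc

d ≈ 30 kpc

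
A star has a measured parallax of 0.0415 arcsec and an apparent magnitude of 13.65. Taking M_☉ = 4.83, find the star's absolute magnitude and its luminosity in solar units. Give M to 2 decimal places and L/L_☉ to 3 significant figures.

M ≈ 11.74; L/L_☉ ≈ 1.72×10^-3

d = 1/p = 1/0.0415″ = 24.10 pc
M = m − 5 log₁₀ d + 5 = 13.65 − 5·1.3820 + 5 = 11.740
M − M_☉ = 11.740 − 4.83 = 6.910
L/L_☉ = 10^(−0.4 × 6.910) = 1.721×10^-3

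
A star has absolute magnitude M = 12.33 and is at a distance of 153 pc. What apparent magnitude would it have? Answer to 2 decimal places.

m = M + 5 log₁₀ d − 5 = 12.33 + 5·2.1847 − 5 = 18.253

m ≈ 18.25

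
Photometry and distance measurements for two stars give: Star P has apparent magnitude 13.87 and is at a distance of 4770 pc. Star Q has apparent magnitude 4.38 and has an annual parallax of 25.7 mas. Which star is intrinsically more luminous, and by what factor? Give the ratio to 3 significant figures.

Star P is more luminous, by a factor of 2.40.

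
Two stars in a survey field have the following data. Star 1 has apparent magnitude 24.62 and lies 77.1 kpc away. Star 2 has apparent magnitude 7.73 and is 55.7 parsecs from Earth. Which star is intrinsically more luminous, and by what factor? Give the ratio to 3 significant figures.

Star 1: d = 77.1 kpc = 77100 pc
Star 1: M = m − 5 log₁₀ d + 5 = 24.62 − 5·4.8871 + 5 = 5.185
Star 2: M = m − 5 log₁₀ d + 5 = 7.73 − 5·1.7459 + 5 = 4.001
ΔM = M_1 − M_2 = 5.185 − (4.001) = 1.184; smaller M is more luminous → Star 2.
L ratio = 10^(0.4 |ΔM|) = 10^0.474 = 2.976

Star 2 is more luminous, by a factor of 2.98.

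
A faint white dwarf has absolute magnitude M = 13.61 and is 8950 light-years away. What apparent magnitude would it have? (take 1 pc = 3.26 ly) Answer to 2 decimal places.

m ≈ 25.80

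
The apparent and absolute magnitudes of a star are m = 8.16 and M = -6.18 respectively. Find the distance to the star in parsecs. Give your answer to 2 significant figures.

d ≈ 7400 pc

μ = m − M = 14.340
m − M = 5 log₁₀ d − 5
log₁₀ d = (m − M)/5 + 1 = 3.8680
d = 10^3.8680 = 7379 pc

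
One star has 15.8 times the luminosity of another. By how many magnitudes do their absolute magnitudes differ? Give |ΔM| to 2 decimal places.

Pogson: ΔM = −2.5 log₁₀(ratio) = −2.5 log₁₀(15.8) = −2.5 × 1.1987 = -2.997

|ΔM| ≈ 3.00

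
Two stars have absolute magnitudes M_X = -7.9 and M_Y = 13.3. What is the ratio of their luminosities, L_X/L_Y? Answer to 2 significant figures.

L_X/L_Y ≈ 3.0×10^8

ΔM = M_X − M_Y = -21.2
L_X/L_Y = 10^(−0.4 ΔM) = 10^8.480 = 3.020×10^8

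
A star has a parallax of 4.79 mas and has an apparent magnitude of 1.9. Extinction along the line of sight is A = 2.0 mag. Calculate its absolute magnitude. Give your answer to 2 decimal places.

M ≈ -6.70

p = 4.79 mas = 4.79×10^-3″ → d = 1/p = 208.8 pc
5 log₁₀(d/10 pc) = 5 log₁₀(208.8) − 5 = 6.598
M = m − 5 log₁₀(d/10) − A = 1.9 − 6.598 − 2.0 = -6.698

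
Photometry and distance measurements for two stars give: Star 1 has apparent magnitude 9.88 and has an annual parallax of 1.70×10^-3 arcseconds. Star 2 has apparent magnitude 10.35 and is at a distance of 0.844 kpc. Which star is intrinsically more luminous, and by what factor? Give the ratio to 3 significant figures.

Star 1: d = 1/p = 1/1.70×10^-3″ = 588.2 pc
Star 1: M = m − 5 log₁₀ d + 5 = 9.88 − 5·2.7696 + 5 = 1.032
Star 2: d = 0.844 kpc = 844.0 pc
Star 2: M = m − 5 log₁₀ d + 5 = 10.35 − 5·2.9263 + 5 = 0.718
ΔM = M_1 − M_2 = 1.032 − (0.718) = 0.314; smaller M is more luminous → Star 2.
L ratio = 10^(0.4 |ΔM|) = 10^0.126 = 1.335

Star 2 is more luminous, by a factor of 1.34.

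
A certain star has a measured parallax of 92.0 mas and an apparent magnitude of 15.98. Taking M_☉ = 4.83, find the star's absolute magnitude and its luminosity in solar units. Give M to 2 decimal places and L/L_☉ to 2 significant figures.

d = 1/p = 1000/92.0 mas = 10.87 pc
M = m − 5 log₁₀ d + 5 = 15.98 − 5·1.0362 + 5 = 15.799
M − M_☉ = 15.799 − 4.83 = 10.969
L/L_☉ = 10^(−0.4 × 10.969) = 4.097×10^-5

M ≈ 15.80; L/L_☉ ≈ 4.1×10^-5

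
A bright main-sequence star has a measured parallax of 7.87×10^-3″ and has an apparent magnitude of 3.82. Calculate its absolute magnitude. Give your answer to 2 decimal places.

M ≈ -1.70

d = 1/p = 1/7.87×10^-3″ = 127.1 pc
5 log₁₀(d/10 pc) = 5 log₁₀(127.1) − 5 = 5.520
M = m − 5 log₁₀(d/10) = 3.82 − 5.520 = -1.700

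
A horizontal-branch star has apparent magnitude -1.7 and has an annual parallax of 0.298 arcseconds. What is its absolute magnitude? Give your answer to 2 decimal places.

M ≈ 0.67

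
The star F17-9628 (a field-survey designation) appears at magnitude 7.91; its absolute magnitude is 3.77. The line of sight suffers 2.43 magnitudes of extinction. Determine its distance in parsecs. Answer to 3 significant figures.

d ≈ 22.0 pc

m − M = 5 log₁₀(d/10 pc) + A  ⇒  7.91 − (3.77) − 2.43 = 5 log₁₀(d/10)
1.710 = 5 log₁₀(d/10)
log₁₀ d = (m − M − A)/5 + 1 = 1.3420
d = 10^1.3420 = 21.98 pc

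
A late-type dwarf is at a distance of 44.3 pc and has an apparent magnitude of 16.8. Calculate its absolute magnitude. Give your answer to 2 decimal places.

5 log₁₀(d/10 pc) = 5 log₁₀(44.30) − 5 = 3.232
M = m − 5 log₁₀(d/10) = 16.8 − 3.232 = 13.568

M ≈ 13.57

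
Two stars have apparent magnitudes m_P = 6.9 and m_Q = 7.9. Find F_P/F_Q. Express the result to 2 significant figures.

Δm = 6.9 − (7.9) = -1.0
Flux ratio = 10^(−0.4 Δm) = 10^(−0.4 × -1.0) = 10^0.400 = 2.512

F_P/F_Q ≈ 2.5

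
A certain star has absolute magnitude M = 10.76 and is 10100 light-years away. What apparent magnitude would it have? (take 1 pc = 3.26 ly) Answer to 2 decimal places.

m ≈ 23.22

d = 10100 ly / 3.26 = 3098 pc
m = M + 5 log₁₀ d − 5 = 10.76 + 5·3.4911 − 5 = 23.216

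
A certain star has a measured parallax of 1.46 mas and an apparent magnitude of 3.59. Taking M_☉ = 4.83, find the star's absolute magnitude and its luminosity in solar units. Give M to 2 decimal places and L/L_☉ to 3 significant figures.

M ≈ -5.59; L/L_☉ ≈ 14700

d = 1/p = 1000/1.46 mas = 684.9 pc
M = m − 5 log₁₀ d + 5 = 3.59 − 5·2.8356 + 5 = -5.588
M − M_☉ = -5.588 − 4.83 = -10.418
L/L_☉ = 10^(−0.4 × -10.418) = 14700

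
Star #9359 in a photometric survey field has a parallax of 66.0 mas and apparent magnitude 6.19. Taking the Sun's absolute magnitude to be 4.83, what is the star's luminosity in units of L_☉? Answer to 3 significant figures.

L/L_☉ ≈ 0.656

d = 1/p = 1000/66.0 mas = 15.15 pc
M = m − 5 log₁₀ d + 5 = 6.19 − 5·1.1805 + 5 = 5.288
M − M_☉ = 5.288 − 4.83 = 0.458
L/L_☉ = 10^(−0.4 × 0.458) = 0.6560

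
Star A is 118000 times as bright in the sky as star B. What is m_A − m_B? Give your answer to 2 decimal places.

m_A − m_B ≈ -12.68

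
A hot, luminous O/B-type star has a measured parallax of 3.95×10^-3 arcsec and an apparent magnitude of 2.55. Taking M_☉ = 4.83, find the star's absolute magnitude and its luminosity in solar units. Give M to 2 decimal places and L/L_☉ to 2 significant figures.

d = 1/p = 1/3.95×10^-3″ = 253.2 pc
M = m − 5 log₁₀ d + 5 = 2.55 − 5·2.4034 + 5 = -4.467
M − M_☉ = -4.467 − 4.83 = -9.297
L/L_☉ = 10^(−0.4 × -9.297) = 5234

M ≈ -4.47; L/L_☉ ≈ 5200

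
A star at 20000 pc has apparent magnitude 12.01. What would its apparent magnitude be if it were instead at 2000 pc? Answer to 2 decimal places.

Flux ∝ 1/d², so Δm = 5 log₁₀(d₂/d₁) = 5 log₁₀(2000/20000) = -5.000
m₂ = m₁ + Δm = 12.01 + (-5.000) = 7.010

m ≈ 7.01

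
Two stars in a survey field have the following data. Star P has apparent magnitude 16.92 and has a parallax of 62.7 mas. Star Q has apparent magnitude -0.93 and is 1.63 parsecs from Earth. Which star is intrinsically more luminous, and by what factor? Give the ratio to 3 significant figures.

Star P: p = 62.7 mas = 0.0627″ → d = 1/p = 15.95 pc
Star P: M = m − 5 log₁₀ d + 5 = 16.92 − 5·1.2027 + 5 = 15.906
Star Q: M = m − 5 log₁₀ d + 5 = -0.93 − 5·0.2122 + 5 = 3.009
ΔM = M_P − M_Q = 15.906 − (3.009) = 12.897; smaller M is more luminous → Star Q.
L ratio = 10^(0.4 |ΔM|) = 10^5.159 = 144200

Star Q is more luminous, by a factor of 144000.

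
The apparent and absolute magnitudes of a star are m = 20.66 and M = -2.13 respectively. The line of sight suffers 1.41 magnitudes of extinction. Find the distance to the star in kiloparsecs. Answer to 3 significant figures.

d ≈ 189 kpc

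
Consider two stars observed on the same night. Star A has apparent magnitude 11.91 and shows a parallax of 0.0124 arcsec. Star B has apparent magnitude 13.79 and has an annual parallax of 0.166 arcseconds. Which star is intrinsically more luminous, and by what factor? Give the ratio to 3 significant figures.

Star A: d = 1/p = 1/0.0124″ = 80.65 pc
Star A: M = m − 5 log₁₀ d + 5 = 11.91 − 5·1.9066 + 5 = 7.377
Star B: d = 1/p = 1/0.166″ = 6.024 pc
Star B: M = m − 5 log₁₀ d + 5 = 13.79 − 5·0.7799 + 5 = 14.891
ΔM = M_A − M_B = 7.377 − (14.891) = -7.513; smaller M is more luminous → Star A.
L ratio = 10^(0.4 |ΔM|) = 10^3.005 = 1012

Star A is more luminous, by a factor of 1010.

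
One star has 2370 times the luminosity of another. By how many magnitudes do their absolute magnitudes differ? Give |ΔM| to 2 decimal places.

|ΔM| ≈ 8.44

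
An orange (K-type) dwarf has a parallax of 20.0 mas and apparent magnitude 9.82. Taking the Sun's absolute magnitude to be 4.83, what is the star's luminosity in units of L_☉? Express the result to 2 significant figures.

d = 1/p = 1000/20.0 mas = 50.00 pc
M = m − 5 log₁₀ d + 5 = 9.82 − 5·1.6990 + 5 = 6.325
M − M_☉ = 6.325 − 4.83 = 1.495
L/L_☉ = 10^(−0.4 × 1.495) = 0.2523

L/L_☉ ≈ 0.25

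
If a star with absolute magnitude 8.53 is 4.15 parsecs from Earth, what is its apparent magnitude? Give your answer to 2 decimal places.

m = M + 5 log₁₀ d − 5 = 8.53 + 5·0.6180 − 5 = 6.620

m ≈ 6.62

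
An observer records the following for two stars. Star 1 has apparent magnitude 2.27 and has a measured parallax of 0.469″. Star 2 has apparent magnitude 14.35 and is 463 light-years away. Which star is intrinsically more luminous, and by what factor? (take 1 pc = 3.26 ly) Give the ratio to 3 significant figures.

Star 1: d = 1/p = 1/0.469″ = 2.132 pc
Star 1: M = m − 5 log₁₀ d + 5 = 2.27 − 5·0.3288 + 5 = 5.626
Star 2: d = 463 ly / 3.26 = 142.0 pc
Star 2: M = m − 5 log₁₀ d + 5 = 14.35 − 5·2.1524 + 5 = 8.588
ΔM = M_1 − M_2 = 5.626 − (8.588) = -2.962; smaller M is more luminous → Star 1.
L ratio = 10^(0.4 |ΔM|) = 10^1.185 = 15.31

Star 1 is more luminous, by a factor of 15.3.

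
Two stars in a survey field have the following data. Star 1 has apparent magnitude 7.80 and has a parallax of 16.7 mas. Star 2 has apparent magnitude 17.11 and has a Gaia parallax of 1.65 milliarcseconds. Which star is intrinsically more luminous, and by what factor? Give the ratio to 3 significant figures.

Star 1: p = 16.7 mas = 0.0167″ → d = 1/p = 59.88 pc
Star 1: M = m − 5 log₁₀ d + 5 = 7.80 − 5·1.7773 + 5 = 3.914
Star 2: p = 1.65 mas = 1.65×10^-3″ → d = 1/p = 606.1 pc
Star 2: M = m − 5 log₁₀ d + 5 = 17.11 − 5·2.7825 + 5 = 8.197
ΔM = M_1 − M_2 = 3.914 − (8.197) = -4.284; smaller M is more luminous → Star 1.
L ratio = 10^(0.4 |ΔM|) = 10^1.714 = 51.71

Star 1 is more luminous, by a factor of 51.7.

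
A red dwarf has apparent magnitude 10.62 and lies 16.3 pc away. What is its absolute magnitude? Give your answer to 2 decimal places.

M ≈ 9.56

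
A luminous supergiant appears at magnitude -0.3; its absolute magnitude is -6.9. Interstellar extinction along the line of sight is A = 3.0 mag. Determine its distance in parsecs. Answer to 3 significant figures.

m − M = 5 log₁₀(d/10 pc) + A  ⇒  -0.3 − (-6.9) − 3.0 = 5 log₁₀(d/10)
3.600 = 5 log₁₀(d/10)
log₁₀ d = (m − M − A)/5 + 1 = 1.7200
d = 10^1.7200 = 52.48 pc

d ≈ 52.5 pc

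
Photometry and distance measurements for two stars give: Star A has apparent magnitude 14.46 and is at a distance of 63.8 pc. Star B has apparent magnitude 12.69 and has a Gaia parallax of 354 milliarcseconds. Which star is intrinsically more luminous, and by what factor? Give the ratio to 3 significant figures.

Star A: M = m − 5 log₁₀ d + 5 = 14.46 − 5·1.8048 + 5 = 10.436
Star B: p = 354 mas = 0.354″ → d = 1/p = 2.825 pc
Star B: M = m − 5 log₁₀ d + 5 = 12.69 − 5·0.4510 + 5 = 15.435
ΔM = M_A − M_B = 10.436 − (15.435) = -4.999; smaller M is more luminous → Star A.
L ratio = 10^(0.4 |ΔM|) = 10^2.000 = 99.92

Star A is more luminous, by a factor of 99.9.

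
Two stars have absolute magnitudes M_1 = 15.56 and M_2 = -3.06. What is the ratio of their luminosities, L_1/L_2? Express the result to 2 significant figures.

ΔM = M_1 − M_2 = 18.62
L_1/L_2 = 10^(−0.4 ΔM) = 10^-7.448 = 3.565×10^-8

L_1/L_2 ≈ 3.6×10^-8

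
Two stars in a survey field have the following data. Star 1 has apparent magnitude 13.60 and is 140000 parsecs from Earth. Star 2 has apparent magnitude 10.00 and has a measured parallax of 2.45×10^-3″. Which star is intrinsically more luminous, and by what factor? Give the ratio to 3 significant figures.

Star 1 is more luminous, by a factor of 4270.

Star 1: M = m − 5 log₁₀ d + 5 = 13.60 − 5·5.1461 + 5 = -7.131
Star 2: d = 1/p = 1/2.45×10^-3″ = 408.2 pc
Star 2: M = m − 5 log₁₀ d + 5 = 10.00 − 5·2.6108 + 5 = 1.946
ΔM = M_1 − M_2 = -7.131 − (1.946) = -9.076; smaller M is more luminous → Star 1.
L ratio = 10^(0.4 |ΔM|) = 10^3.631 = 4272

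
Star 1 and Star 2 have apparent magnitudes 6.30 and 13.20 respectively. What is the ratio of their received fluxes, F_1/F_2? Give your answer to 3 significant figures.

F_1/F_2 ≈ 575

Magnitude difference = -6.90
Flux ratio = 10^(−0.4 Δm) = 10^(−0.4 × -6.90) = 10^2.760 = 575.4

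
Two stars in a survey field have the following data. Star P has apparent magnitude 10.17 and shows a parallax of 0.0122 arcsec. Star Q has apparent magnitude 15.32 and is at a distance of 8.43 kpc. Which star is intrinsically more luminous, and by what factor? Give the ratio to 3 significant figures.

Star P: d = 1/p = 1/0.0122″ = 81.97 pc
Star P: M = m − 5 log₁₀ d + 5 = 10.17 − 5·1.9136 + 5 = 5.602
Star Q: d = 8.43 kpc = 8430 pc
Star Q: M = m − 5 log₁₀ d + 5 = 15.32 − 5·3.9258 + 5 = 0.691
ΔM = M_P − M_Q = 5.602 − (0.691) = 4.911; smaller M is more luminous → Star Q.
L ratio = 10^(0.4 |ΔM|) = 10^1.964 = 92.12

Star Q is more luminous, by a factor of 92.1.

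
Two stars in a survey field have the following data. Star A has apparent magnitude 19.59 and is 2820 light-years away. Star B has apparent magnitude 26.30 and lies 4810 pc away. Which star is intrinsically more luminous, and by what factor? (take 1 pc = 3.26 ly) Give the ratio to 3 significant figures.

Star A is more luminous, by a factor of 15.6.

Star A: d = 2820 ly / 3.26 = 865.0 pc
Star A: M = m − 5 log₁₀ d + 5 = 19.59 − 5·2.9370 + 5 = 9.905
Star B: M = m − 5 log₁₀ d + 5 = 26.30 − 5·3.6821 + 5 = 12.889
ΔM = M_A − M_B = 9.905 − (12.889) = -2.984; smaller M is more luminous → Star A.
L ratio = 10^(0.4 |ΔM|) = 10^1.194 = 15.62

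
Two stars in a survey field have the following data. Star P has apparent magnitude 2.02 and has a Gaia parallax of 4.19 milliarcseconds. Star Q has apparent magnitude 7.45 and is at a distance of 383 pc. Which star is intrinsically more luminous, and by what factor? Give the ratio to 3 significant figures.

Star P: p = 4.19 mas = 4.19×10^-3″ → d = 1/p = 238.7 pc
Star P: M = m − 5 log₁₀ d + 5 = 2.02 − 5·2.3778 + 5 = -4.869
Star Q: M = m − 5 log₁₀ d + 5 = 7.45 − 5·2.5832 + 5 = -0.466
ΔM = M_P − M_Q = -4.869 − (-0.466) = -4.403; smaller M is more luminous → Star P.
L ratio = 10^(0.4 |ΔM|) = 10^1.761 = 57.70

Star P is more luminous, by a factor of 57.7.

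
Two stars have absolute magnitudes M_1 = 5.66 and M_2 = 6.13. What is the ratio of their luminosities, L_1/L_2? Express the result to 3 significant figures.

L_1/L_2 ≈ 1.54

ΔM = M_1 − M_2 = -0.47
L_1/L_2 = 10^(−0.4 ΔM) = 10^0.188 = 1.542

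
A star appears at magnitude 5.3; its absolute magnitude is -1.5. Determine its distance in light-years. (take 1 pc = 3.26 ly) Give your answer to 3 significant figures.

Distance modulus: m − M = 5.3 − (-1.5) = 6.800
m − M = 5 log₁₀ d − 5
log₁₀ d = (m − M)/5 + 1 = 2.3600
d = 10^2.3600 = 229.1 pc
= 746.8 ly

d ≈ 747 ly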